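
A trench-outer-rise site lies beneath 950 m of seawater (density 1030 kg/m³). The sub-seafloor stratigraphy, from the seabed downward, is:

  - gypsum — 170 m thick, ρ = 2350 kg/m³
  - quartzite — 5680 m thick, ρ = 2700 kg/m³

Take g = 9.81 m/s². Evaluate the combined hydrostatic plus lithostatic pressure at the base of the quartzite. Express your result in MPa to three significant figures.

seawater: 1030 kg/m³ × 9.81 m/s² × 950 m = 9.599×10^6 Pa = 9.599 MPa
gypsum: 2350 kg/m³ × 9.81 m/s² × 170 m = 3.919×10^6 Pa = 3.919 MPa
quartzite: 2700 kg/m³ × 9.81 m/s² × 5680 m = 1.504×10^8 Pa = 150.4 MPa
Total = 9.599 + 3.919 + 150.4 = 163.96 MPa

164 MPa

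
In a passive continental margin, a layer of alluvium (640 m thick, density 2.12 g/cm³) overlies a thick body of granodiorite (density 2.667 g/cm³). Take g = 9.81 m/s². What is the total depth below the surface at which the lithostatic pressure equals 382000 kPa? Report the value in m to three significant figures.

14700 m

Pressure at base of upper layers: 2120×9.81×640 = 1.331×10^7 Pa = 13310 kPa
Remaining pressure to be supplied by granodiorite: 3.820×10^8 − 1.331×10^7 = 3.687×10^8 Pa
Additional depth in granodiorite = 3.687×10^8 Pa / (2667 kg/m³ × 9.81 m/s²) = 14092 m
Total depth = 640 m + 14092 m = 14732 m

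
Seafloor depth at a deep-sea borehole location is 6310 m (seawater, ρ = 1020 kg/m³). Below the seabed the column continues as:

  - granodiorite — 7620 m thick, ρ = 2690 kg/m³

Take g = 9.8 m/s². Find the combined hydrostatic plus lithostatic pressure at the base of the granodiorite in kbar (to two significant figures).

seawater: 1020 kg/m³ × 9.8 m/s² × 6310 m = 6.307×10^7 Pa = 0.6307 kbar
granodiorite: 2690 kg/m³ × 9.8 m/s² × 7620 m = 2.009×10^8 Pa = 2.009 kbar
Total = 0.6307 + 2.009 = 2.6395 kbar

2.6 kbar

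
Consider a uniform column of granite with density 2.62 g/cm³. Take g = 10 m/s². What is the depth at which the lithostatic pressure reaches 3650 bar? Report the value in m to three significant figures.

13900 m

h = P/(ρg) = 3650 bar / (2620 kg/m³ × 10 m/s²) = 3.650×10^8 Pa / 26200 Pa/m = 13931 m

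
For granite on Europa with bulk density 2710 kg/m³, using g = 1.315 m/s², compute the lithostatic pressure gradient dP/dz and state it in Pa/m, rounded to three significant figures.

3560 Pa/m

dP/dz = ρg = 2710 kg/m³ × 1.315 m/s² = 3563.6 Pa/m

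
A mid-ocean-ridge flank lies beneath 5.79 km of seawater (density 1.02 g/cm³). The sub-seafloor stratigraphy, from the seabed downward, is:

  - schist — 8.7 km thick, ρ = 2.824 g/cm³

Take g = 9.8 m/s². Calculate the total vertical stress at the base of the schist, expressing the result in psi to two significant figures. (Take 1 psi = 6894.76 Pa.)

seawater: 1020 kg/m³ × 9.8 m/s² × 5790 m = 5.788×10^7 Pa = 8394 psi
schist: 2824 kg/m³ × 9.8 m/s² × 8700 m = 2.408×10^8 Pa = 34921 psi
Total = 8394 + 34921 = 43316 psi

43000 psi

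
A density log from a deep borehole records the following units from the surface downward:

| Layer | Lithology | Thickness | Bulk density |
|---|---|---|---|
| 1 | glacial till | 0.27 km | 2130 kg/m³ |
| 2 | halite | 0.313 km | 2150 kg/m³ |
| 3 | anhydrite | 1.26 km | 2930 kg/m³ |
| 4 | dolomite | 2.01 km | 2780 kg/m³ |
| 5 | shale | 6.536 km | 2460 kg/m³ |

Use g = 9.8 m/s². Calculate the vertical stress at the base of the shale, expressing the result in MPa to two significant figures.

glacial till: 2130 kg/m³ × 9.8 m/s² × 270 m = 5.636×10^6 Pa = 5.636 MPa
halite: 2150 kg/m³ × 9.8 m/s² × 313 m = 6.595×10^6 Pa = 6.595 MPa
anhydrite: 2930 kg/m³ × 9.8 m/s² × 1260 m = 3.618×10^7 Pa = 36.18 MPa
dolomite: 2780 kg/m³ × 9.8 m/s² × 2010 m = 5.476×10^7 Pa = 54.76 MPa
shale: 2460 kg/m³ × 9.8 m/s² × 6536 m = 1.576×10^8 Pa = 157.6 MPa
Total = 5.636 + 6.595 + 36.18 + 54.76 + 157.6 = 260.74 MPa

260 MPa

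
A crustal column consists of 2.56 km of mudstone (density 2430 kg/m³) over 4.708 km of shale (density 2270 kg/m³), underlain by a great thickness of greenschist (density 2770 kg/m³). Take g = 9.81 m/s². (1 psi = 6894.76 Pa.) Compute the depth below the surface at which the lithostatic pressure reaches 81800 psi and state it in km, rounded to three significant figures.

Pressure at base of upper layers: 2430×9.81×2560 + 2270×9.81×4708 = 1.659×10^8 Pa = 24057 psi
Remaining pressure to be supplied by greenschist: 5.640×10^8 − 1.659×10^8 = 3.981×10^8 Pa
Additional depth in greenschist = 3.981×10^8 Pa / (2770 kg/m³ × 9.81 m/s²) = 14651 m
Total depth = 7268 m + 14651 m = 21919 m
= 21.919 km

21.9 km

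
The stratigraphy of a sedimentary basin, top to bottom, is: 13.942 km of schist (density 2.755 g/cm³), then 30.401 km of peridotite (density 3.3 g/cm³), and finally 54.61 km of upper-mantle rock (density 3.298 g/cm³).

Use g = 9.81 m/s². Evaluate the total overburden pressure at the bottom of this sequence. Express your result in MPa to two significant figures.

3100 MPa

schist: 2755 kg/m³ × 9.81 m/s² × 13942 m = 3.768×10^8 Pa = 376.8 MPa
peridotite: 3300 kg/m³ × 9.81 m/s² × 30401 m = 9.842×10^8 Pa = 984.2 MPa
upper-mantle rock: 3298 kg/m³ × 9.81 m/s² × 54610 m = 1.767×10^9 Pa = 1767 MPa
Total = 376.8 + 984.2 + 1767 = 3127.8 MPa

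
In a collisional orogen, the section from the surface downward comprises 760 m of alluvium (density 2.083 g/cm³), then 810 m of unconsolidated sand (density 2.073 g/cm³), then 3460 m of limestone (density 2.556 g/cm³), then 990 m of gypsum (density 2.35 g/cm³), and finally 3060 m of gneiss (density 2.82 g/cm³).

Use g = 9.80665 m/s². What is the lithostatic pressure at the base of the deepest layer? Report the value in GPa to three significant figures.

alluvium: 2083 kg/m³ × 9.80665 m/s² × 760 m = 1.552×10^7 Pa = 0.01552 GPa
unconsolidated sand: 2073 kg/m³ × 9.80665 m/s² × 810 m = 1.647×10^7 Pa = 0.01647 GPa
limestone: 2556 kg/m³ × 9.80665 m/s² × 3460 m = 8.673×10^7 Pa = 0.08673 GPa
gypsum: 2350 kg/m³ × 9.80665 m/s² × 990 m = 2.282×10^7 Pa = 0.02282 GPa
gneiss: 2820 kg/m³ × 9.80665 m/s² × 3060 m = 8.462×10^7 Pa = 0.08462 GPa
Total = 0.01552 + 0.01647 + 0.08673 + 0.02282 + 0.08462 = 0.22616 GPa

0.226 GPa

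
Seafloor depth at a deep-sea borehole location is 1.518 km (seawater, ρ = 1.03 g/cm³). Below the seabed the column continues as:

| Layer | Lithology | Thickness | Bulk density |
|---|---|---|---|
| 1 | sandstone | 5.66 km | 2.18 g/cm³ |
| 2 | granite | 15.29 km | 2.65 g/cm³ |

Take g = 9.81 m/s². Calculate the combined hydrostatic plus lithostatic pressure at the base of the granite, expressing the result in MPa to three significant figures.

534 MPa

seawater: 1030 kg/m³ × 9.81 m/s² × 1518 m = 1.534×10^7 Pa = 15.34 MPa
sandstone: 2180 kg/m³ × 9.81 m/s² × 5660 m = 1.210×10^8 Pa = 121.0 MPa
granite: 2650 kg/m³ × 9.81 m/s² × 15290 m = 3.975×10^8 Pa = 397.5 MPa
Total = 15.34 + 121.0 + 397.5 = 533.87 MPa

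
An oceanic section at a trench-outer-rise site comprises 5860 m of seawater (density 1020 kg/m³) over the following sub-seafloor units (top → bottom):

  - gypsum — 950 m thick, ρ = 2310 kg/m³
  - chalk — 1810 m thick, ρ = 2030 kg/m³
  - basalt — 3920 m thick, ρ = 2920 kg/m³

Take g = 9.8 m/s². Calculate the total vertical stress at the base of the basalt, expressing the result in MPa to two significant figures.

230 MPa

seawater: 1020 kg/m³ × 9.8 m/s² × 5860 m = 5.858×10^7 Pa = 58.58 MPa
gypsum: 2310 kg/m³ × 9.8 m/s² × 950 m = 2.151×10^7 Pa = 21.51 MPa
chalk: 2030 kg/m³ × 9.8 m/s² × 1810 m = 3.601×10^7 Pa = 36.01 MPa
basalt: 2920 kg/m³ × 9.8 m/s² × 3920 m = 1.122×10^8 Pa = 112.2 MPa
Total = 58.58 + 21.51 + 36.01 + 112.2 = 228.27 MPa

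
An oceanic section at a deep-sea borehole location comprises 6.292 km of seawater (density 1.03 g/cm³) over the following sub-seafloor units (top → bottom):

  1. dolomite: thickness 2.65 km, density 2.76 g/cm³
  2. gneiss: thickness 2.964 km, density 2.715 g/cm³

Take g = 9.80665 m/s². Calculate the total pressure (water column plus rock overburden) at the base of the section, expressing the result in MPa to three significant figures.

seawater: 1030 kg/m³ × 9.80665 m/s² × 6292 m = 6.355×10^7 Pa = 63.55 MPa
dolomite: 2760 kg/m³ × 9.80665 m/s² × 2650 m = 7.173×10^7 Pa = 71.73 MPa
gneiss: 2715 kg/m³ × 9.80665 m/s² × 2964 m = 7.892×10^7 Pa = 78.92 MPa
Total = 63.55 + 71.73 + 78.92 = 214.20 MPa

214 MPa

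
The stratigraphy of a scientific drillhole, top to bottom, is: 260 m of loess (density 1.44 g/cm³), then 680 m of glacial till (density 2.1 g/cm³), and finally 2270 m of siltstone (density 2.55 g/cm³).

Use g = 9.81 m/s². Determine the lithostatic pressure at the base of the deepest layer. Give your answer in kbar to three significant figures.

loess: 1440 kg/m³ × 9.81 m/s² × 260 m = 3.673×10^6 Pa = 0.03673 kbar
glacial till: 2100 kg/m³ × 9.81 m/s² × 680 m = 1.401×10^7 Pa = 0.1401 kbar
siltstone: 2550 kg/m³ × 9.81 m/s² × 2270 m = 5.679×10^7 Pa = 0.5679 kbar
Total = 0.03673 + 0.1401 + 0.5679 = 0.74467 kbar

0.745 kbar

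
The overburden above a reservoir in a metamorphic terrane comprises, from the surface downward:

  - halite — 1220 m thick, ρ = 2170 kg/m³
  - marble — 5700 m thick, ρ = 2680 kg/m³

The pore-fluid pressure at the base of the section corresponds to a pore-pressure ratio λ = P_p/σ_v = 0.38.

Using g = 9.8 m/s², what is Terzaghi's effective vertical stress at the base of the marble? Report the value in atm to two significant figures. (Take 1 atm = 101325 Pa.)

Overburden (lithostatic) stress σ_v:
halite: 2170 kg/m³ × 9.8 m/s² × 1220 m = 2.594×10^7 Pa = 25.94 MPa
marble: 2680 kg/m³ × 9.8 m/s² × 5700 m = 1.497×10^8 Pa = 149.7 MPa
Total = 25.94 + 149.7 = 175.65 MPa
Pore pressure P_p = λ·σ_v = 0.38 × 175.6 MPa = 66.75 MPa
Effective stress σ' = σ_v − P_p = 175.6 − 66.75 = 108.90 MPa = 1074.8 atm

1100 atm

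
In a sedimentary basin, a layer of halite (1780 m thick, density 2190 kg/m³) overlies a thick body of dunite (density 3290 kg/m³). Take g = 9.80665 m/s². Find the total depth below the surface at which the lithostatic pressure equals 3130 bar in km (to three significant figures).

Pressure at base of upper layers: 2190×9.80665×1780 = 3.823×10^7 Pa = 382.3 bar
Remaining pressure to be supplied by dunite: 3.130×10^8 − 3.823×10^7 = 2.748×10^8 Pa
Additional depth in dunite = 2.748×10^8 Pa / (3290 kg/m³ × 9.80665 m/s²) = 8516.4 m
Total depth = 1780 m + 8516.4 m = 10296 m
= 10.296 km

10.3 km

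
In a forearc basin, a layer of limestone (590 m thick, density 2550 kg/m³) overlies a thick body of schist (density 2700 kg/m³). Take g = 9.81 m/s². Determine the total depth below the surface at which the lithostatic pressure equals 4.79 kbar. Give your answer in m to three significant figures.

18100 m

Pressure at base of upper layers: 2550×9.81×590 = 1.476×10^7 Pa = 0.1476 kbar
Remaining pressure to be supplied by schist: 4.790×10^8 − 1.476×10^7 = 4.642×10^8 Pa
Additional depth in schist = 4.642×10^8 Pa / (2700 kg/m³ × 9.81 m/s²) = 17527 m
Total depth = 590 m + 17527 m = 18117 m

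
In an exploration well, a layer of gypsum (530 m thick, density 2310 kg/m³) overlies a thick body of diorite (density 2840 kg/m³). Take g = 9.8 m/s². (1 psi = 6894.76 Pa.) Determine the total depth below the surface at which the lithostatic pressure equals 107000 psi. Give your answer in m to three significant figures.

Pressure at base of upper layers: 2310×9.8×530 = 1.200×10^7 Pa = 1740 psi
Remaining pressure to be supplied by diorite: 7.377×10^8 − 1.200×10^7 = 7.257×10^8 Pa
Additional depth in diorite = 7.257×10^8 Pa / (2840 kg/m³ × 9.8 m/s²) = 26076 m
Total depth = 530 m + 26076 m = 26606 m

26600 m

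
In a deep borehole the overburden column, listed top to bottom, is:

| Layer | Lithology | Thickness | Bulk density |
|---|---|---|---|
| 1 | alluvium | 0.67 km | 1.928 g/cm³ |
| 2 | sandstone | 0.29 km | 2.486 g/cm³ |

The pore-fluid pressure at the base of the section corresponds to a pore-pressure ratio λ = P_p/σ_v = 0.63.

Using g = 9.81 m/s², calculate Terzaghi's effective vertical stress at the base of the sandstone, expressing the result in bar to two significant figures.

73 bar

Overburden (lithostatic) stress σ_v:
alluvium: 1928 kg/m³ × 9.81 m/s² × 670 m = 1.267×10^7 Pa = 12.67 MPa
sandstone: 2486 kg/m³ × 9.81 m/s² × 290 m = 7.072×10^6 Pa = 7.072 MPa
Total = 12.67 + 7.072 = 19.745 MPa
Pore pressure P_p = λ·σ_v = 0.63 × 19.74 MPa = 12.44 MPa
Effective stress σ' = σ_v − P_p = 19.74 − 12.44 = 7.3055 MPa = 73.055 bar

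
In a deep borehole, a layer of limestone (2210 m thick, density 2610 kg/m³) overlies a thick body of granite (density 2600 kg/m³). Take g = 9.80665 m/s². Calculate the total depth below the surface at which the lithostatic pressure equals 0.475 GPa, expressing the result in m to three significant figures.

Pressure at base of upper layers: 2610×9.80665×2210 = 5.657×10^7 Pa = 0.05657 GPa
Remaining pressure to be supplied by granite: 4.750×10^8 − 5.657×10^7 = 4.184×10^8 Pa
Additional depth in granite = 4.184×10^8 Pa / (2600 kg/m³ × 9.80665 m/s²) = 16411 m
Total depth = 2210 m + 16411 m = 18621 m

18600 m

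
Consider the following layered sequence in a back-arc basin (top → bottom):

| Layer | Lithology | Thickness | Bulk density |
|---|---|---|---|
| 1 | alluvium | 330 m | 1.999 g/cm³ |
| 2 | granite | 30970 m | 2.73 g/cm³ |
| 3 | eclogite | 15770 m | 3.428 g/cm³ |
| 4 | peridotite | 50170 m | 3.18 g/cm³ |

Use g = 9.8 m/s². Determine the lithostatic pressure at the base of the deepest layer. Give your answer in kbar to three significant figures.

29.3 kbar

alluvium: 1999 kg/m³ × 9.8 m/s² × 330 m = 6.465×10^6 Pa = 0.06465 kbar
granite: 2730 kg/m³ × 9.8 m/s² × 30970 m = 8.286×10^8 Pa = 8.286 kbar
eclogite: 3428 kg/m³ × 9.8 m/s² × 15770 m = 5.298×10^8 Pa = 5.298 kbar
peridotite: 3180 kg/m³ × 9.8 m/s² × 50170 m = 1.563×10^9 Pa = 15.63 kbar
Total = 0.06465 + 8.286 + 5.298 + 15.63 = 29.283 kbar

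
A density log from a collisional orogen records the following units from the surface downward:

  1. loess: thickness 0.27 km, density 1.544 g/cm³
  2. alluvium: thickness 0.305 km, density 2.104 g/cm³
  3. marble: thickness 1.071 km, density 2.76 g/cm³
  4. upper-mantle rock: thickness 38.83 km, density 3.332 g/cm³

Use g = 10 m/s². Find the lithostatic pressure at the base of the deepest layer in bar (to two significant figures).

13000 bar

loess: 1544 kg/m³ × 10 m/s² × 270 m = 4.169×10^6 Pa = 41.69 bar
alluvium: 2104 kg/m³ × 10 m/s² × 305 m = 6.417×10^6 Pa = 64.17 bar
marble: 2760 kg/m³ × 10 m/s² × 1071 m = 2.956×10^7 Pa = 295.6 bar
upper-mantle rock: 3332 kg/m³ × 10 m/s² × 38830 m = 1.294×10^9 Pa = 12938 bar
Total = 41.69 + 64.17 + 295.6 + 12938 = 13340 bar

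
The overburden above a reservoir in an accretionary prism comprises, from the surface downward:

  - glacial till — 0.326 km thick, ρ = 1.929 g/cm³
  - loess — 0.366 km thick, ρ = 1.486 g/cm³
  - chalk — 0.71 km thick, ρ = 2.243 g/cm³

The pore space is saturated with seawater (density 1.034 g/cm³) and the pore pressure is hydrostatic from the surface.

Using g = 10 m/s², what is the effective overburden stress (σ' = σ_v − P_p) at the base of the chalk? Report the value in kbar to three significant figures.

0.132 kbar

Overburden (lithostatic) stress σ_v:
glacial till: 1929 kg/m³ × 10 m/s² × 326 m = 6.289×10^6 Pa = 6.289 MPa
loess: 1486 kg/m³ × 10 m/s² × 366 m = 5.439×10^6 Pa = 5.439 MPa
chalk: 2243 kg/m³ × 10 m/s² × 710 m = 1.593×10^7 Pa = 15.93 MPa
Total = 6.289 + 5.439 + 15.93 = 27.653 MPa
Pore pressure P_p = 1034 kg/m³ × 10 m/s² × 1402 m = 1.450×10^7 Pa = 14.50 MPa
Effective stress σ' = σ_v − P_p = 27.65 − 14.50 = 13.156 MPa = 0.13156 kbar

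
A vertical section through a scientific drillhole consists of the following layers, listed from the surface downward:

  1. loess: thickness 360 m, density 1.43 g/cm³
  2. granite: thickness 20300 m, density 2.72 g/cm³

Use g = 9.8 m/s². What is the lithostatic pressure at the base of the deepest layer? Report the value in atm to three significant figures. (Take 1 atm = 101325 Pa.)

loess: 1430 kg/m³ × 9.8 m/s² × 360 m = 5.045×10^6 Pa = 49.79 atm
granite: 2720 kg/m³ × 9.8 m/s² × 20300 m = 5.411×10^8 Pa = 5340 atm
Total = 49.79 + 5340 = 5390.2 atm

5390 atm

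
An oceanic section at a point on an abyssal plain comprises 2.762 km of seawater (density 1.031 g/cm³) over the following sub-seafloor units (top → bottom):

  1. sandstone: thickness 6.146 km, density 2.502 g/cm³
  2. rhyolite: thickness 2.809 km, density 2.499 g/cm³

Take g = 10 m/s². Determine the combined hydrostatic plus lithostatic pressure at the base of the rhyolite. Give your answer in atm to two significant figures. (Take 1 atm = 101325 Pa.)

seawater: 1031 kg/m³ × 10 m/s² × 2762 m = 2.848×10^7 Pa = 281.0 atm
sandstone: 2502 kg/m³ × 10 m/s² × 6146 m = 1.538×10^8 Pa = 1518 atm
rhyolite: 2499 kg/m³ × 10 m/s² × 2809 m = 7.020×10^7 Pa = 692.8 atm
Total = 281.0 + 1518 + 692.8 = 2491.4 atm

2500 atm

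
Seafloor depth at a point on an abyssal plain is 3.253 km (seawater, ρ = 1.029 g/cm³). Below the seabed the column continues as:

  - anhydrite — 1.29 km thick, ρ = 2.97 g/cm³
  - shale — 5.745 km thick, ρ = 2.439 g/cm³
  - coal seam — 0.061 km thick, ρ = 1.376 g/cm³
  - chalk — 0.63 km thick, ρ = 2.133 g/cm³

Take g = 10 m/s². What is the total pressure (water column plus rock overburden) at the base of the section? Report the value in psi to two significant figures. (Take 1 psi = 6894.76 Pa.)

seawater: 1029 kg/m³ × 10 m/s² × 3253 m = 3.347×10^7 Pa = 4855 psi
anhydrite: 2970 kg/m³ × 10 m/s² × 1290 m = 3.831×10^7 Pa = 5557 psi
shale: 2439 kg/m³ × 10 m/s² × 5745 m = 1.401×10^8 Pa = 20323 psi
coal seam: 1376 kg/m³ × 10 m/s² × 61 m = 8.394×10^5 Pa = 121.7 psi
chalk: 2133 kg/m³ × 10 m/s² × 630 m = 1.344×10^7 Pa = 1949 psi
Total = 4855 + 5557 + 20323 + 121.7 + 1949 = 32805 psi

33000 psi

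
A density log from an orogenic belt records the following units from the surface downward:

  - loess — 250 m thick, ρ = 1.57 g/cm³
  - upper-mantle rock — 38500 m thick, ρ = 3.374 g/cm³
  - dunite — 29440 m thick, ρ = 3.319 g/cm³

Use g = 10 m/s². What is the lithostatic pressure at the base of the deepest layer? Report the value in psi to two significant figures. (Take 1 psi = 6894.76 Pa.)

loess: 1570 kg/m³ × 10 m/s² × 250 m = 3.925×10^6 Pa = 569.3 psi
upper-mantle rock: 3374 kg/m³ × 10 m/s² × 38500 m = 1.299×10^9 Pa = 1.884×10^5 psi
dunite: 3319 kg/m³ × 10 m/s² × 29440 m = 9.771×10^8 Pa = 1.417×10^5 psi
Total = 569.3 + 1.884×10^5 + 1.417×10^5 = 3.3069×10^5 psi

330000 psi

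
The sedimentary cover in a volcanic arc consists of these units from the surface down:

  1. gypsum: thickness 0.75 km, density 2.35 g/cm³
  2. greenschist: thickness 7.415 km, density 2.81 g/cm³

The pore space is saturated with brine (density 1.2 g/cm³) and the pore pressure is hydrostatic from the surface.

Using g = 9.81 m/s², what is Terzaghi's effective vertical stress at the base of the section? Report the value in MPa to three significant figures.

Overburden (lithostatic) stress σ_v:
gypsum: 2350 kg/m³ × 9.81 m/s² × 750 m = 1.729×10^7 Pa = 17.29 MPa
greenschist: 2810 kg/m³ × 9.81 m/s² × 7415 m = 2.044×10^8 Pa = 204.4 MPa
Total = 17.29 + 204.4 = 221.69 MPa
Pore pressure P_p = 1200 kg/m³ × 9.81 m/s² × 8165 m = 9.612×10^7 Pa = 96.12 MPa
Effective stress σ' = σ_v − P_p = 221.7 − 96.12 = 125.57 MPa

126 MPa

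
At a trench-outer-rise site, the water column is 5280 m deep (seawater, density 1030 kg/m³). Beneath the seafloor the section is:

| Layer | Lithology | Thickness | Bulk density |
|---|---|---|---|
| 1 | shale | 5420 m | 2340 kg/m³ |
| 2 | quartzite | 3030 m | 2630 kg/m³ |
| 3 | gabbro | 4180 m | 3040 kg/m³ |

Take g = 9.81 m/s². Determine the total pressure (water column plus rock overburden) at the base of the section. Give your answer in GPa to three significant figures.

seawater: 1030 kg/m³ × 9.81 m/s² × 5280 m = 5.335×10^7 Pa = 0.05335 GPa
shale: 2340 kg/m³ × 9.81 m/s² × 5420 m = 1.244×10^8 Pa = 0.1244 GPa
quartzite: 2630 kg/m³ × 9.81 m/s² × 3030 m = 7.817×10^7 Pa = 0.07817 GPa
gabbro: 3040 kg/m³ × 9.81 m/s² × 4180 m = 1.247×10^8 Pa = 0.1247 GPa
Total = 0.05335 + 0.1244 + 0.07817 + 0.1247 = 0.38060 GPa

0.381 GPa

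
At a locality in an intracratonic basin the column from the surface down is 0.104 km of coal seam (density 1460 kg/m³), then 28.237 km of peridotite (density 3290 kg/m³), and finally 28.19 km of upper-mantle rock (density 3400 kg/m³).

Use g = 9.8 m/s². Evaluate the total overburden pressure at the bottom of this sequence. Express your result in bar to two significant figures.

coal seam: 1460 kg/m³ × 9.8 m/s² × 104 m = 1.488×10^6 Pa = 14.88 bar
peridotite: 3290 kg/m³ × 9.8 m/s² × 28237 m = 9.104×10^8 Pa = 9104 bar
upper-mantle rock: 3400 kg/m³ × 9.8 m/s² × 28190 m = 9.393×10^8 Pa = 9393 bar
Total = 14.88 + 9104 + 9393 = 18512 bar

19000 bar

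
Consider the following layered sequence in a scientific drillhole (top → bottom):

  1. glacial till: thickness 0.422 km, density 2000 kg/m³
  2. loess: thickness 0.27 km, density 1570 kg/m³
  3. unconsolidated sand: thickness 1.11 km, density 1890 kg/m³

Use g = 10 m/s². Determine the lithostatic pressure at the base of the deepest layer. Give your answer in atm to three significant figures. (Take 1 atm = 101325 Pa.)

glacial till: 2000 kg/m³ × 10 m/s² × 422 m = 8.440×10^6 Pa = 83.30 atm
loess: 1570 kg/m³ × 10 m/s² × 270 m = 4.239×10^6 Pa = 41.84 atm
unconsolidated sand: 1890 kg/m³ × 10 m/s² × 1110 m = 2.098×10^7 Pa = 207.0 atm
Total = 83.30 + 41.84 + 207.0 = 332.18 atm

332 atm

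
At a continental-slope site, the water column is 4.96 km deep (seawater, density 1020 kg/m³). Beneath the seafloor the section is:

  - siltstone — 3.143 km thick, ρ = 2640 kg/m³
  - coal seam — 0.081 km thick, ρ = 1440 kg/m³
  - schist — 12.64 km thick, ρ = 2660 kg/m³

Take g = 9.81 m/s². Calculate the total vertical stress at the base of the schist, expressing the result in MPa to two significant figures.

460 MPa

seawater: 1020 kg/m³ × 9.81 m/s² × 4960 m = 4.963×10^7 Pa = 49.63 MPa
siltstone: 2640 kg/m³ × 9.81 m/s² × 3143 m = 8.140×10^7 Pa = 81.40 MPa
coal seam: 1440 kg/m³ × 9.81 m/s² × 81 m = 1.144×10^6 Pa = 1.144 MPa
schist: 2660 kg/m³ × 9.81 m/s² × 12640 m = 3.298×10^8 Pa = 329.8 MPa
Total = 49.63 + 81.40 + 1.144 + 329.8 = 462.01 MPa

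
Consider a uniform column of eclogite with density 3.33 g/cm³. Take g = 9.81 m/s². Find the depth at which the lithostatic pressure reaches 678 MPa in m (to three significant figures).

h = P/(ρg) = 678 MPa / (3330 kg/m³ × 9.81 m/s²) = 6.780×10^8 Pa / 32667 Pa/m = 20755 m

20800 m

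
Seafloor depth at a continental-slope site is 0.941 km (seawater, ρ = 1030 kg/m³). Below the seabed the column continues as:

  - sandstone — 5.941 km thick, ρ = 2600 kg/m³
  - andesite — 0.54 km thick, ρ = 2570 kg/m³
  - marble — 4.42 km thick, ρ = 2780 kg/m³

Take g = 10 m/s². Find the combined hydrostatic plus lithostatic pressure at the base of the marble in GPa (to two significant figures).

seawater: 1030 kg/m³ × 10 m/s² × 941 m = 9.692×10^6 Pa = 9.692×10^-3 GPa
sandstone: 2600 kg/m³ × 10 m/s² × 5941 m = 1.545×10^8 Pa = 0.1545 GPa
andesite: 2570 kg/m³ × 10 m/s² × 540 m = 1.388×10^7 Pa = 0.01388 GPa
marble: 2780 kg/m³ × 10 m/s² × 4420 m = 1.229×10^8 Pa = 0.1229 GPa
Total = 9.692×10^-3 + 0.1545 + 0.01388 + 0.1229 = 0.30091 GPa

0.30 GPa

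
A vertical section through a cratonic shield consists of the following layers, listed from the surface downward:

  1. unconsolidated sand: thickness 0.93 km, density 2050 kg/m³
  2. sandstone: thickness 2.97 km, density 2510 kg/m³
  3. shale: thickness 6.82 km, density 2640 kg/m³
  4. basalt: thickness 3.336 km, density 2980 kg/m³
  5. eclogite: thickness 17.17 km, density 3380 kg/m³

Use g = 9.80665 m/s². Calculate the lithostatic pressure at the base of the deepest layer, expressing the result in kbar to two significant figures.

9.3 kbar

unconsolidated sand: 2050 kg/m³ × 9.80665 m/s² × 930 m = 1.870×10^7 Pa = 0.1870 kbar
sandstone: 2510 kg/m³ × 9.80665 m/s² × 2970 m = 7.311×10^7 Pa = 0.7311 kbar
shale: 2640 kg/m³ × 9.80665 m/s² × 6820 m = 1.766×10^8 Pa = 1.766 kbar
basalt: 2980 kg/m³ × 9.80665 m/s² × 3336 m = 9.749×10^7 Pa = 0.9749 kbar
eclogite: 3380 kg/m³ × 9.80665 m/s² × 17170 m = 5.691×10^8 Pa = 5.691 kbar
Total = 0.1870 + 0.7311 + 1.766 + 0.9749 + 5.691 = 9.3498 kbar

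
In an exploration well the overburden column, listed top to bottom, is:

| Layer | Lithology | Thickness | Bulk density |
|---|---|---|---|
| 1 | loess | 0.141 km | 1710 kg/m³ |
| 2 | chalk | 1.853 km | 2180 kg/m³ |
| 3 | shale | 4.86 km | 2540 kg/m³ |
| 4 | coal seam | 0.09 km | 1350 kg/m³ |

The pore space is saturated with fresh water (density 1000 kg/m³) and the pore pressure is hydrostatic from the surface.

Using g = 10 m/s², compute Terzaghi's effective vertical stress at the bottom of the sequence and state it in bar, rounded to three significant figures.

980 bar

Overburden (lithostatic) stress σ_v:
loess: 1710 kg/m³ × 10 m/s² × 141 m = 2.411×10^6 Pa = 2.411 MPa
chalk: 2180 kg/m³ × 10 m/s² × 1853 m = 4.040×10^7 Pa = 40.40 MPa
shale: 2540 kg/m³ × 10 m/s² × 4860 m = 1.234×10^8 Pa = 123.4 MPa
coal seam: 1350 kg/m³ × 10 m/s² × 90 m = 1.215×10^6 Pa = 1.215 MPa
Total = 2.411 + 40.40 + 123.4 + 1.215 = 167.47 MPa
Pore pressure P_p = 1000 kg/m³ × 10 m/s² × 6944 m = 6.944×10^7 Pa = 69.44 MPa
Effective stress σ' = σ_v − P_p = 167.5 − 69.44 = 98.025 MPa = 980.25 bar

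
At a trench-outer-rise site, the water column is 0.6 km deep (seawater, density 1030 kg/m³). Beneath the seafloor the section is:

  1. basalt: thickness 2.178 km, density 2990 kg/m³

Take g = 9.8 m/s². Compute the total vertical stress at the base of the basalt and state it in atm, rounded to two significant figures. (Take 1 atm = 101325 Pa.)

seawater: 1030 kg/m³ × 9.8 m/s² × 600 m = 6.056×10^6 Pa = 59.77 atm
basalt: 2990 kg/m³ × 9.8 m/s² × 2178 m = 6.382×10^7 Pa = 629.9 atm
Total = 59.77 + 629.9 = 689.62 atm

690 atm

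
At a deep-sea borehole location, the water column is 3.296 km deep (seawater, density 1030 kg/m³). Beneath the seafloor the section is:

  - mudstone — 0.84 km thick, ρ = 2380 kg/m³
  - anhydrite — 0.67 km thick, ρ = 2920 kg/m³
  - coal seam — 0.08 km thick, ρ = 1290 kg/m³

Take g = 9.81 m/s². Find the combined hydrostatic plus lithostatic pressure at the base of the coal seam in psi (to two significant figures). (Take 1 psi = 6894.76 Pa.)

seawater: 1030 kg/m³ × 9.81 m/s² × 3296 m = 3.330×10^7 Pa = 4830 psi
mudstone: 2380 kg/m³ × 9.81 m/s² × 840 m = 1.961×10^7 Pa = 2845 psi
anhydrite: 2920 kg/m³ × 9.81 m/s² × 670 m = 1.919×10^7 Pa = 2784 psi
coal seam: 1290 kg/m³ × 9.81 m/s² × 80 m = 1.012×10^6 Pa = 146.8 psi
Total = 4830 + 2845 + 2784 + 146.8 = 10605 psi

11000 psi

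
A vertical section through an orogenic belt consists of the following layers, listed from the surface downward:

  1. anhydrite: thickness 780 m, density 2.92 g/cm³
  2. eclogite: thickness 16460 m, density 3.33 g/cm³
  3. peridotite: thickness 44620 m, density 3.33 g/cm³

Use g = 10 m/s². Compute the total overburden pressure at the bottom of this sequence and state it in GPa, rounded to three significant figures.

2.06 GPa

anhydrite: 2920 kg/m³ × 10 m/s² × 780 m = 2.278×10^7 Pa = 0.02278 GPa
eclogite: 3330 kg/m³ × 10 m/s² × 16460 m = 5.481×10^8 Pa = 0.5481 GPa
peridotite: 3330 kg/m³ × 10 m/s² × 44620 m = 1.486×10^9 Pa = 1.486 GPa
Total = 0.02278 + 0.5481 + 1.486 = 2.0567 GPa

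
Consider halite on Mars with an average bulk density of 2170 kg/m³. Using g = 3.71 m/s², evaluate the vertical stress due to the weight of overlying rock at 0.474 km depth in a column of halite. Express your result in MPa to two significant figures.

halite: 2170 kg/m³ × 3.71 m/s² × 474 m = 3.816×10^6 Pa = 3.816 MPa

3.8 MPa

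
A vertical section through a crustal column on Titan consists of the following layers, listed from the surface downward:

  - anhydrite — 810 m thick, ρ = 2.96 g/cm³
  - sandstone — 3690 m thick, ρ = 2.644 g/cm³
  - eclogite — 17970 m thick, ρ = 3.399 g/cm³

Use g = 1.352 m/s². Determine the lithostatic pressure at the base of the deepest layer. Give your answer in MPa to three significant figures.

99.0 MPa

anhydrite: 2960 kg/m³ × 1.352 m/s² × 810 m = 3.242×10^6 Pa = 3.242 MPa
sandstone: 2644 kg/m³ × 1.352 m/s² × 3690 m = 1.319×10^7 Pa = 13.19 MPa
eclogite: 3399 kg/m³ × 1.352 m/s² × 17970 m = 8.258×10^7 Pa = 82.58 MPa
Total = 3.242 + 13.19 + 82.58 = 99.012 MPa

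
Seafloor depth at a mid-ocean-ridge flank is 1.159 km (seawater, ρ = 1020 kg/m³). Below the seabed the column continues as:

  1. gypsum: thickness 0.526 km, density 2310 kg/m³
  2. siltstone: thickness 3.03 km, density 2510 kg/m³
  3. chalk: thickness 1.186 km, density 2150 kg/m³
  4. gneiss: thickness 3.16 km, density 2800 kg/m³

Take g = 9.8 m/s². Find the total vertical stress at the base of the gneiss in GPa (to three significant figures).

seawater: 1020 kg/m³ × 9.8 m/s² × 1159 m = 1.159×10^7 Pa = 0.01159 GPa
gypsum: 2310 kg/m³ × 9.8 m/s² × 526 m = 1.191×10^7 Pa = 0.01191 GPa
siltstone: 2510 kg/m³ × 9.8 m/s² × 3030 m = 7.453×10^7 Pa = 0.07453 GPa
chalk: 2150 kg/m³ × 9.8 m/s² × 1186 m = 2.499×10^7 Pa = 0.02499 GPa
gneiss: 2800 kg/m³ × 9.8 m/s² × 3160 m = 8.671×10^7 Pa = 0.08671 GPa
Total = 0.01159 + 0.01191 + 0.07453 + 0.02499 + 0.08671 = 0.20972 GPa

0.210 GPa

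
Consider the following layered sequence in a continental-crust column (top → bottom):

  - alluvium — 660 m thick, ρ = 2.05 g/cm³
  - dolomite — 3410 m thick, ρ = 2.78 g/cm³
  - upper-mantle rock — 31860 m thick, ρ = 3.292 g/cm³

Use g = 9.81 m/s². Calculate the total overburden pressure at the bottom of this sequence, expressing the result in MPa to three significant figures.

1140 MPa

alluvium: 2050 kg/m³ × 9.81 m/s² × 660 m = 1.327×10^7 Pa = 13.27 MPa
dolomite: 2780 kg/m³ × 9.81 m/s² × 3410 m = 9.300×10^7 Pa = 93.00 MPa
upper-mantle rock: 3292 kg/m³ × 9.81 m/s² × 31860 m = 1.029×10^9 Pa = 1029 MPa
Total = 13.27 + 93.00 + 1029 = 1135.2 MPa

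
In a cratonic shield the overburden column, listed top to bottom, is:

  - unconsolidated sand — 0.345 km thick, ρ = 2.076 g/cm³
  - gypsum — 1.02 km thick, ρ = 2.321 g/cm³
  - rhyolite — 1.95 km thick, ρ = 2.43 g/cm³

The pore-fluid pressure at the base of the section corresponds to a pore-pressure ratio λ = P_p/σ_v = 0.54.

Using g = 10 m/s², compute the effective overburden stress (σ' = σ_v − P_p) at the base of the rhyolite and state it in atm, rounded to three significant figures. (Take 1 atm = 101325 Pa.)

Overburden (lithostatic) stress σ_v:
unconsolidated sand: 2076 kg/m³ × 10 m/s² × 345 m = 7.162×10^6 Pa = 7.162 MPa
gypsum: 2321 kg/m³ × 10 m/s² × 1020 m = 2.367×10^7 Pa = 23.67 MPa
rhyolite: 2430 kg/m³ × 10 m/s² × 1950 m = 4.739×10^7 Pa = 47.38 MPa
Total = 7.162 + 23.67 + 47.38 = 78.221 MPa
Pore pressure P_p = λ·σ_v = 0.54 × 78.22 MPa = 42.24 MPa
Effective stress σ' = σ_v − P_p = 78.22 − 42.24 = 35.982 MPa = 355.11 atm

355 atm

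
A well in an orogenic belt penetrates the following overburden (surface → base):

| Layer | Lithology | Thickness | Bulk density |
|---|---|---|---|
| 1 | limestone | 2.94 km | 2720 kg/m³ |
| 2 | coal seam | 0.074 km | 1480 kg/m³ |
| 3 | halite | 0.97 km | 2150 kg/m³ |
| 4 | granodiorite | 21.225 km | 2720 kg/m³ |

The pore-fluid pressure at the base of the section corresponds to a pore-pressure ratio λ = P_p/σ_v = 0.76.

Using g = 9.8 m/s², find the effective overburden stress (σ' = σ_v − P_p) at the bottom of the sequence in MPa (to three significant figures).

160 MPa

Overburden (lithostatic) stress σ_v:
limestone: 2720 kg/m³ × 9.8 m/s² × 2940 m = 7.837×10^7 Pa = 78.37 MPa
coal seam: 1480 kg/m³ × 9.8 m/s² × 74 m = 1.073×10^6 Pa = 1.073 MPa
halite: 2150 kg/m³ × 9.8 m/s² × 970 m = 2.044×10^7 Pa = 20.44 MPa
granodiorite: 2720 kg/m³ × 9.8 m/s² × 21225 m = 5.658×10^8 Pa = 565.8 MPa
Total = 78.37 + 1.073 + 20.44 + 565.8 = 665.65 MPa
Pore pressure P_p = λ·σ_v = 0.76 × 665.7 MPa = 505.9 MPa
Effective stress σ' = σ_v − P_p = 665.7 − 505.9 = 159.76 MPa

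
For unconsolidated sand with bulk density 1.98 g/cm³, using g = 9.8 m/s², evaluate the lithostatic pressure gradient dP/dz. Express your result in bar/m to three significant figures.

dP/dz = ρg = 1980 kg/m³ × 9.8 m/s² = 19404 Pa/m
= 19404 Pa/m × (1 bar/m / 1.0000×10^5 Pa/m) = 0.19404 bar/m

0.194 bar/m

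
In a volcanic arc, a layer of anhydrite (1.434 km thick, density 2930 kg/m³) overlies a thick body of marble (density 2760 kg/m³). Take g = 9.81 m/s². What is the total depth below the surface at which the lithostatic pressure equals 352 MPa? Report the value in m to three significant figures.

12900 m

Pressure at base of upper layers: 2930×9.81×1434 = 4.122×10^7 Pa = 41.22 MPa
Remaining pressure to be supplied by marble: 3.520×10^8 − 4.122×10^7 = 3.108×10^8 Pa
Additional depth in marble = 3.108×10^8 Pa / (2760 kg/m³ × 9.81 m/s²) = 11478 m
Total depth = 1434 m + 11478 m = 12912 m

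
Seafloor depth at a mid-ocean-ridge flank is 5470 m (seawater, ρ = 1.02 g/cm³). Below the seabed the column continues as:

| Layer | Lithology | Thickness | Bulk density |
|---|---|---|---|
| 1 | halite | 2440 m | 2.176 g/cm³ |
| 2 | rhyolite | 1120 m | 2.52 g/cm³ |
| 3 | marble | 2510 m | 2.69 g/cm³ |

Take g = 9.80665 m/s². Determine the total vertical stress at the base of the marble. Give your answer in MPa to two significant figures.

200 MPa

seawater: 1020 kg/m³ × 9.80665 m/s² × 5470 m = 5.472×10^7 Pa = 54.72 MPa
halite: 2176 kg/m³ × 9.80665 m/s² × 2440 m = 5.207×10^7 Pa = 52.07 MPa
rhyolite: 2520 kg/m³ × 9.80665 m/s² × 1120 m = 2.768×10^7 Pa = 27.68 MPa
marble: 2690 kg/m³ × 9.80665 m/s² × 2510 m = 6.621×10^7 Pa = 66.21 MPa
Total = 54.72 + 52.07 + 27.68 + 66.21 = 200.67 MPa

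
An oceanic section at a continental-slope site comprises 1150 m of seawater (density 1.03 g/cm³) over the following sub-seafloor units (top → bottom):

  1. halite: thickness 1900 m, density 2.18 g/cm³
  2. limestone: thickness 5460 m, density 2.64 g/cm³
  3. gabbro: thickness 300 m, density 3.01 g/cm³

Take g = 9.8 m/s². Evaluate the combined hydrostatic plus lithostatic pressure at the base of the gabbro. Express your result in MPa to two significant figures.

seawater: 1030 kg/m³ × 9.8 m/s² × 1150 m = 1.161×10^7 Pa = 11.61 MPa
halite: 2180 kg/m³ × 9.8 m/s² × 1900 m = 4.059×10^7 Pa = 40.59 MPa
limestone: 2640 kg/m³ × 9.8 m/s² × 5460 m = 1.413×10^8 Pa = 141.3 MPa
gabbro: 3010 kg/m³ × 9.8 m/s² × 300 m = 8.849×10^6 Pa = 8.849 MPa
Total = 11.61 + 40.59 + 141.3 + 8.849 = 202.31 MPa

200 MPa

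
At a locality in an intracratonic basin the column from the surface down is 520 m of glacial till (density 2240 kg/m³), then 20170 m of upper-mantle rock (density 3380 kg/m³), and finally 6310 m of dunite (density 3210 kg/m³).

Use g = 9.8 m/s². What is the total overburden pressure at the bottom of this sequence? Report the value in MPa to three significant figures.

878 MPa

glacial till: 2240 kg/m³ × 9.8 m/s² × 520 m = 1.142×10^7 Pa = 11.42 MPa
upper-mantle rock: 3380 kg/m³ × 9.8 m/s² × 20170 m = 6.681×10^8 Pa = 668.1 MPa
dunite: 3210 kg/m³ × 9.8 m/s² × 6310 m = 1.985×10^8 Pa = 198.5 MPa
Total = 11.42 + 668.1 + 198.5 = 878.03 MPa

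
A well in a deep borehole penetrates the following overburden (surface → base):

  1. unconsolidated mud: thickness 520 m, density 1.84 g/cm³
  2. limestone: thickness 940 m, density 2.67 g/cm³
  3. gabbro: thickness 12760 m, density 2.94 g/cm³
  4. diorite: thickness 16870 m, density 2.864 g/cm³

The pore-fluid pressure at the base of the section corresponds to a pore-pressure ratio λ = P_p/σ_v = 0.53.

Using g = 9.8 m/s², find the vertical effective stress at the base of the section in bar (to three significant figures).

Overburden (lithostatic) stress σ_v:
unconsolidated mud: 1840 kg/m³ × 9.8 m/s² × 520 m = 9.377×10^6 Pa = 9.377 MPa
limestone: 2670 kg/m³ × 9.8 m/s² × 940 m = 2.460×10^7 Pa = 24.60 MPa
gabbro: 2940 kg/m³ × 9.8 m/s² × 12760 m = 3.676×10^8 Pa = 367.6 MPa
diorite: 2864 kg/m³ × 9.8 m/s² × 16870 m = 4.735×10^8 Pa = 473.5 MPa
Total = 9.377 + 24.60 + 367.6 + 473.5 = 875.11 MPa
Pore pressure P_p = λ·σ_v = 0.53 × 875.1 MPa = 463.8 MPa
Effective stress σ' = σ_v − P_p = 875.1 − 463.8 = 411.30 MPa = 4113.0 bar

4110 bar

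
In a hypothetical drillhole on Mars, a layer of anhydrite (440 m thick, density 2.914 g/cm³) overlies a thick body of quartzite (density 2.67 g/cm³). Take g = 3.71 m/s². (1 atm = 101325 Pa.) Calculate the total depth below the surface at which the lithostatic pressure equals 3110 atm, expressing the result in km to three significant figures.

31.8 km

Pressure at base of upper layers: 2914×3.71×440 = 4.757×10^6 Pa = 46.95 atm
Remaining pressure to be supplied by quartzite: 3.151×10^8 − 4.757×10^6 = 3.104×10^8 Pa
Additional depth in quartzite = 3.104×10^8 Pa / (2670 kg/m³ × 3.71 m/s²) = 31332 m
Total depth = 440 m + 31332 m = 31772 m
= 31.772 km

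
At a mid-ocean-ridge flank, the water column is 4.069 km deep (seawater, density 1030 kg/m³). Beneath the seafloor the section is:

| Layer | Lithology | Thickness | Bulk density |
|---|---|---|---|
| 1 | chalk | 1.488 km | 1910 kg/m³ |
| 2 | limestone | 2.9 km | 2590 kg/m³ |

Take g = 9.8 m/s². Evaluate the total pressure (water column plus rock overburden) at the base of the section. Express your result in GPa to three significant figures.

0.143 GPa

seawater: 1030 kg/m³ × 9.8 m/s² × 4069 m = 4.107×10^7 Pa = 0.04107 GPa
chalk: 1910 kg/m³ × 9.8 m/s² × 1488 m = 2.785×10^7 Pa = 0.02785 GPa
limestone: 2590 kg/m³ × 9.8 m/s² × 2900 m = 7.361×10^7 Pa = 0.07361 GPa
Total = 0.04107 + 0.02785 + 0.07361 = 0.14253 GPa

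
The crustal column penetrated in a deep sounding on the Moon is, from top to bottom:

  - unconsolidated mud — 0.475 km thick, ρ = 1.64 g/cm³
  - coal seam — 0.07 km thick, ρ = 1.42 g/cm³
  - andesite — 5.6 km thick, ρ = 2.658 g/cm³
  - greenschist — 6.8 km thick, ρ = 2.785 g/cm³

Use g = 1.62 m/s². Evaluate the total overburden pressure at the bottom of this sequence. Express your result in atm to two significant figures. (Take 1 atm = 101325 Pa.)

unconsolidated mud: 1640 kg/m³ × 1.62 m/s² × 475 m = 1.262×10^6 Pa = 12.45 atm
coal seam: 1420 kg/m³ × 1.62 m/s² × 70 m = 1.610×10^5 Pa = 1.589 atm
andesite: 2658 kg/m³ × 1.62 m/s² × 5600 m = 2.411×10^7 Pa = 238.0 atm
greenschist: 2785 kg/m³ × 1.62 m/s² × 6800 m = 3.068×10^7 Pa = 302.8 atm
Total = 12.45 + 1.589 + 238.0 + 302.8 = 554.81 atm

550 atm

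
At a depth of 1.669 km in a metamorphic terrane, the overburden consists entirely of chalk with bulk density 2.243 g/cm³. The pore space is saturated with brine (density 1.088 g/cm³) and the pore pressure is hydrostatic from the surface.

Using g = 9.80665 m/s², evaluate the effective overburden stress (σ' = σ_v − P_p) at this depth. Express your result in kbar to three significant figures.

0.189 kbar

Overburden (lithostatic) stress σ_v:
chalk: 2243 kg/m³ × 9.80665 m/s² × 1669 m = 3.671×10^7 Pa = 36.71 MPa
Pore pressure P_p = 1088 kg/m³ × 9.80665 m/s² × 1669 m = 1.781×10^7 Pa = 17.81 MPa
Effective stress σ' = σ_v − P_p = 36.71 − 17.81 = 18.904 MPa = 0.18904 kbar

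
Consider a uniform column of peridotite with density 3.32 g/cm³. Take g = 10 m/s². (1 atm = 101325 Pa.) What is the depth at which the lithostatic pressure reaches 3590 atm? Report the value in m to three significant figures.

11000 m

h = P/(ρg) = 3590 atm / (3320 kg/m³ × 10 m/s²) = 3.638×10^8 Pa / 33200 Pa/m = 10957 m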